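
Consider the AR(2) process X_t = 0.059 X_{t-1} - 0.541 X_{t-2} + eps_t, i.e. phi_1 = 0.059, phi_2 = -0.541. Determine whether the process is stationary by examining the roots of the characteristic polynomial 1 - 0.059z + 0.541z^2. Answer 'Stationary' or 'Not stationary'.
\text{Stationary}

The AR(p) characteristic polynomial is P(z) = 1 - 0.059z + 0.541z^2.
Stationarity requires all roots to lie outside the unit circle, i.e. |z| > 1 for every root.
Set 1 + (-0.059) z + (0.541) z^2 = 0, i.e. a z^2 + b z + c = 0 with a = 0.541, b = -0.059, c = 1.
Discriminant D = b^2 - 4ac = (-0.059)^2 - 4*(0.541)*1 = 0.003481 - (2.164) = -2.160519.
D < 0, so the roots are the complex-conjugate pair z = (-b +/- i sqrt(-D)) / (2a) = 0.0545 +/- 1.3585i.
For a conjugate pair |z|^2 = z * conj(z) = (product of roots) = c/a = 1/(0.541) = 1.848429, so |z| = sqrt(1.848429) = 1.3596 for both roots.
Moduli of all roots: 1.3596, 1.3596.
All moduli strictly greater than 1? Yes.
Verdict: Stationary.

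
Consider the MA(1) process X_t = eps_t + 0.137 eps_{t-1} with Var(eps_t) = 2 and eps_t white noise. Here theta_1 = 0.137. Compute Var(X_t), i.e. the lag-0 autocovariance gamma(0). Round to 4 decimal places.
\gamma(0) = 2.0375

For an MA(q) process X_t = eps_t + sum_i theta_i eps_{t-i} with
Var(eps_t) = sigma^2, the variance is
  gamma(0) = sigma^2 * (1 + sum_i theta_i^2).
  sum_i theta_i^2 = (0.137)^2 = 0.018769.
  gamma(0) = 2 * (1 + 0.018769) = 2 * 1.018769 = 2.037538, which rounds to 2.0375.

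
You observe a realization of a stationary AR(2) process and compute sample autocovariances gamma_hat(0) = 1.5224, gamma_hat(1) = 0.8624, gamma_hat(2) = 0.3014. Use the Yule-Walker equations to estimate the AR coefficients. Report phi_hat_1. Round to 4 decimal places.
\hat\phi_{1} = 0.6690

The Yule-Walker equations for an AR(p) process read, in matrix form,
  Gamma_p phi = r_p,   with   (Gamma_p)_{ij} = gamma(|i - j|),
                       (r_p)_i = gamma(i),   i,j = 1..p.
Substitute the sample gammas (Toeplitz matrix and right-hand side of size 2):
  Gamma_p = [[1.5224, 0.8624], [0.8624, 1.5224]]
  r_p     = [0.8624, 0.3014]
Written out:
  1.5224 phi_1 + 0.8624 phi_2 = 0.8624
  0.8624 phi_1 + 1.5224 phi_2 = 0.3014
Solve by Cramer's rule:
  det = gamma(0)^2 - gamma(1)^2 = (1.5224)^2 - (0.8624)^2 = 2.31770176 - 0.74373376 = 1.573968
  phi_hat_1 = [gamma(1) gamma(0) - gamma(1) gamma(2)] / det = [(0.8624)(1.5224) - (0.8624)(0.3014)] / 1.573968 = 1.0529904 / 1.573968 = 0.669
  phi_hat_2 = [gamma(0) gamma(2) - gamma(1)^2] / det = [(1.5224)(0.3014) - (0.8624)^2] / 1.573968 = -0.2848824 / 1.573968 = -0.181
So phi_hat = [0.6690, -0.1810].
Therefore phi_hat_1 = 0.6690.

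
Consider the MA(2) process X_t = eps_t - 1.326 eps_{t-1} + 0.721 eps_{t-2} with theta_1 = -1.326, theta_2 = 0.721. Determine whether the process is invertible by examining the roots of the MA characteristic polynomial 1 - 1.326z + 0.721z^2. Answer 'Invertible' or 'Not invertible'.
\text{Invertible}

The MA(q) characteristic polynomial is P(z) = 1 - 1.326z + 0.721z^2.
Invertibility requires all roots to lie outside the unit circle, i.e. |z| > 1 for every root.
Set 1 + (-1.326) z + (0.721) z^2 = 0, i.e. a z^2 + b z + c = 0 with a = 0.721, b = -1.326, c = 1.
Discriminant D = b^2 - 4ac = (-1.326)^2 - 4*(0.721)*1 = 1.758276 - (2.884) = -1.125724.
D < 0, so the roots are the complex-conjugate pair z = (-b +/- i sqrt(-D)) / (2a) = 0.9196 +/- 0.7358i.
For a conjugate pair |z|^2 = z * conj(z) = (product of roots) = c/a = 1/(0.721) = 1.386963, so |z| = sqrt(1.386963) = 1.1777 for both roots.
Moduli of all roots: 1.1777, 1.1777.
All moduli strictly greater than 1? Yes.
Verdict: Invertible.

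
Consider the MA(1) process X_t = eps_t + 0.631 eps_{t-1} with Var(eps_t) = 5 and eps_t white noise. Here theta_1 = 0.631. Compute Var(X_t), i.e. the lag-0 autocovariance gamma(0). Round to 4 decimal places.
\gamma(0) = 6.9908

For an MA(q) process X_t = eps_t + sum_i theta_i eps_{t-i} with
Var(eps_t) = sigma^2, the variance is
  gamma(0) = sigma^2 * (1 + sum_i theta_i^2).
  sum_i theta_i^2 = (0.631)^2 = 0.398161.
  gamma(0) = 5 * (1 + 0.398161) = 5 * 1.398161 = 6.990805, which rounds to 6.9908.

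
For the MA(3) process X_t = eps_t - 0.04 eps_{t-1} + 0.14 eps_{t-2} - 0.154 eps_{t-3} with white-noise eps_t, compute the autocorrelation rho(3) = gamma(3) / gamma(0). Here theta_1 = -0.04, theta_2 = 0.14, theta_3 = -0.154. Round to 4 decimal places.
\rho(3) = -0.1474

For an MA(q) process with theta_0 = 1, the autocovariance is
  gamma(k) = sigma^2 * sum_{i=0..q-k} theta_i * theta_{i+k},
and rho(k) = gamma(k) / gamma(0). Sigma^2 cancels.
  numerator   = (1)*(-0.154) = -0.154.
  denominator = (1)^2 + (-0.04)^2 + (0.14)^2 + (-0.154)^2 = 1.044916.
  rho(3) = -0.154 / 1.044916 = -0.1474.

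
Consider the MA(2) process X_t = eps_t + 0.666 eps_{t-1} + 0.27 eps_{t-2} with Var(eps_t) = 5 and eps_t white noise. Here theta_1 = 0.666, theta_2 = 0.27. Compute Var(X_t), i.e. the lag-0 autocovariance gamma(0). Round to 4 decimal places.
\gamma(0) = 7.5823

For an MA(q) process X_t = eps_t + sum_i theta_i eps_{t-i} with
Var(eps_t) = sigma^2, the variance is
  gamma(0) = sigma^2 * (1 + sum_i theta_i^2).
  sum_i theta_i^2 = (0.666)^2 + (0.27)^2 = 0.443556 + 0.0729 = 0.516456.
  gamma(0) = 5 * (1 + 0.516456) = 5 * 1.516456 = 7.58228, which rounds to 7.5823.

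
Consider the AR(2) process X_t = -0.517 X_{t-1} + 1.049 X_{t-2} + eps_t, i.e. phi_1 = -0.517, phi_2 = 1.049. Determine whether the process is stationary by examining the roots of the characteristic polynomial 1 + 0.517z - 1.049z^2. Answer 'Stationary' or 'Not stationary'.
\text{Not stationary}

The AR(p) characteristic polynomial is P(z) = 1 + 0.517z - 1.049z^2.
Stationarity requires all roots to lie outside the unit circle, i.e. |z| > 1 for every root.
Set 1 + (0.517) z + (-1.049) z^2 = 0, i.e. a z^2 + b z + c = 0 with a = -1.049, b = 0.517, c = 1.
Discriminant D = b^2 - 4ac = (0.517)^2 - 4*(-1.049)*1 = 0.267289 - (-4.196) = 4.463289.
D >= 0, so the roots are real: z = (-b +/- sqrt(D)) / (2a) = (-0.517 +/- 2.11265) / (-2.098).
  z_1 = (-0.517 + 2.11265) / (-2.098) = -0.7606,   |z_1| = 0.7606.
  z_2 = (-0.517 - 2.11265) / (-2.098) = 1.2534,   |z_2| = 1.2534.
Moduli of all roots: 0.7606, 1.2534.
All moduli strictly greater than 1? No.
Verdict: Not stationary.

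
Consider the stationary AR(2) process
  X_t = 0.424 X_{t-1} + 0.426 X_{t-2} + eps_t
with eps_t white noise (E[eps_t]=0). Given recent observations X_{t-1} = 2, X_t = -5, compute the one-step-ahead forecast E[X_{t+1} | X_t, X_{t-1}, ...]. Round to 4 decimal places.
E[X_{t+1} \mid \mathcal F_t] = -1.2680

For an AR(p) model X_t = c + sum_i phi_i X_{t-i} + eps_t, the
one-step-ahead conditional mean is
  E[X_{t+1} | X_t, ...] = c + sum_i phi_i X_{t+1-i}.
Substitute known values:
  E[X_{t+1} | ...] = (0.424) * (-5) + (0.426) * (2)
                   = -1.2680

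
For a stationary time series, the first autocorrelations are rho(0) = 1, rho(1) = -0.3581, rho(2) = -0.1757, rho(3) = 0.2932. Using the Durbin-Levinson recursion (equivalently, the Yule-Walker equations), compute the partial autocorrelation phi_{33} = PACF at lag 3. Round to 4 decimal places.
\phi_{33} = 0.1090

The PACF at lag k is phi_{kk}, the last component of the solution
to the Yule-Walker system G_k phi = r_k where
  (G_k)_{ij} = rho(|i - j|), (r_k)_i = rho(i), i,j = 1..k.
Equivalently, Durbin-Levinson gives phi_{kk} iteratively:
  phi_{11} = rho(1)
  phi_{kk} = [rho(k) - sum_{j=1..k-1} phi_{k-1,j} rho(k-j)]
            / [1 - sum_{j=1..k-1} phi_{k-1,j} rho(j)],
  phi_{k,j} = phi_{k-1,j} - phi_{kk} phi_{k-1,k-j},  j = 1..k-1.
Step k = 1:
  phi_11 = rho(1) = -0.3581.
Step k = 2:
  phi_22 = [rho(2) - phi_11 rho(1)] / [1 - phi_11 rho(1)] = [-0.1757 - (-0.3581)(-0.3581)] / [1 - (-0.3581)(-0.3581)]
         = -0.30393561 / 0.87176439 = -0.348644.
  Update: phi_21 = phi_11 - phi_22 phi_11 = -0.3581 - (-0.348644)(-0.3581) = -0.482949.
Step k = 3:
  phi_33 = [rho(3) - phi_21 rho(2) - phi_22 rho(1)] / [1 - phi_21 rho(1) - phi_22 rho(2)]
    numerator   = 0.2932 - (-0.482949)(-0.1757) - (-0.348644)(-0.3581) = 0.08349628
    denominator = 1 - (-0.482949)(-0.3581) - (-0.348644)(-0.1757) = 0.765799
  phi_33 = 0.08349628 / 0.765799 = 0.109.
Therefore phi_{33} = 0.1090.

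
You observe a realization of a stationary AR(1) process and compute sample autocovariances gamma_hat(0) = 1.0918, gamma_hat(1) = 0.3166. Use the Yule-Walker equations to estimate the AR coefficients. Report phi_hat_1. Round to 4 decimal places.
\hat\phi_{1} = 0.2900

The Yule-Walker equations for an AR(p) process read, in matrix form,
  Gamma_p phi = r_p,   with   (Gamma_p)_{ij} = gamma(|i - j|),
                       (r_p)_i = gamma(i),   i,j = 1..p.
Substitute the sample gammas (Toeplitz matrix and right-hand side of size 1):
  Gamma_p = [[1.0918]]
  r_p     = [0.3166]
With p = 1 this is the single equation gamma(0) phi_1 = gamma(1):
  phi_hat_1 = gamma(1) / gamma(0) = 0.3166 / 1.0918 = 0.2900.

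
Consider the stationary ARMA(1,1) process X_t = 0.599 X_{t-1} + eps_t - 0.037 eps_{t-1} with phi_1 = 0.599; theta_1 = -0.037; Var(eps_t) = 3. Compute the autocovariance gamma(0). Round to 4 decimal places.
\gamma(0) = 4.4778

Multiply the model equation by X_{t-k} and take expectations. With theta_0 = psi_0 = 1 and psi_j the MA(infinity) weights, this gives
  gamma(k) - sum_i phi_i gamma(k-i) = c_k,
  c_k = sigma^2 * sum_{j=k..q} theta_j psi_{j-k}   (c_k = 0 for k > q),
using gamma(-m) = gamma(m).
psi-weights needed (psi_j = theta_j + sum_i phi_i psi_{j-i}):
  psi_1 = theta_1 + phi_1 = -0.037 + (0.599) = 0.562
Right-hand sides:
  c_0 = sigma^2 (1 + theta_1 psi_1) = 3 * (1 + (-0.037)(0.562)) = 3 * 0.979206 = 2.937618
  c_1 = sigma^2 theta_1 = 3 * (-0.037) = -0.111
  c_2 = 0
Equations for k = 0 and k = 1 (AR order 1):
  gamma(0) = phi_1 gamma(1) + c_0
  gamma(1) = phi_1 gamma(0) + c_1
Substituting the second into the first: gamma(0) (1 - phi_1^2) = c_0 + phi_1 c_1, so
  gamma(0) = (c_0 + phi_1 c_1) / (1 - phi_1^2) = (2.937618 + (0.599)(-0.111)) / (1 - (0.599)^2) = 2.871129 / 0.641199 = 4.47775.
Therefore gamma(0) = 4.4778 (to 4 decimal places).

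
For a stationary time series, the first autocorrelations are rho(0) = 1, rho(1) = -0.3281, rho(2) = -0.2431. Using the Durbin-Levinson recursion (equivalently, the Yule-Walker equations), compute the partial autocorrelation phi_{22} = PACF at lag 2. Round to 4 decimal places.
\phi_{22} = -0.3931

The PACF at lag k is phi_{kk}, the last component of the solution
to the Yule-Walker system G_k phi = r_k where
  (G_k)_{ij} = rho(|i - j|), (r_k)_i = rho(i), i,j = 1..k.
Equivalently, Durbin-Levinson gives phi_{kk} iteratively:
  phi_{11} = rho(1)
  phi_{kk} = [rho(k) - sum_{j=1..k-1} phi_{k-1,j} rho(k-j)]
            / [1 - sum_{j=1..k-1} phi_{k-1,j} rho(j)],
  phi_{k,j} = phi_{k-1,j} - phi_{kk} phi_{k-1,k-j},  j = 1..k-1.
Step k = 1:
  phi_11 = rho(1) = -0.3281.
Step k = 2:
  phi_22 = [rho(2) - phi_11 rho(1)] / [1 - phi_11 rho(1)] = [-0.2431 - (-0.3281)(-0.3281)] / [1 - (-0.3281)(-0.3281)]
         = -0.35074961 / 0.89235039 = -0.3931.
Therefore phi_{22} = -0.3931.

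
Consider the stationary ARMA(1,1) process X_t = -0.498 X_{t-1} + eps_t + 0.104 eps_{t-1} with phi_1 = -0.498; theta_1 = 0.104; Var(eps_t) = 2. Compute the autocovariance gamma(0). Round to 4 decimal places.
\gamma(0) = 2.4129

Multiply the model equation by X_{t-k} and take expectations. With theta_0 = psi_0 = 1 and psi_j the MA(infinity) weights, this gives
  gamma(k) - sum_i phi_i gamma(k-i) = c_k,
  c_k = sigma^2 * sum_{j=k..q} theta_j psi_{j-k}   (c_k = 0 for k > q),
using gamma(-m) = gamma(m).
psi-weights needed (psi_j = theta_j + sum_i phi_i psi_{j-i}):
  psi_1 = theta_1 + phi_1 = 0.104 + (-0.498) = -0.394
Right-hand sides:
  c_0 = sigma^2 (1 + theta_1 psi_1) = 2 * (1 + (0.104)(-0.394)) = 2 * 0.959024 = 1.918048
  c_1 = sigma^2 theta_1 = 2 * (0.104) = 0.208
  c_2 = 0
Equations for k = 0 and k = 1 (AR order 1):
  gamma(0) = phi_1 gamma(1) + c_0
  gamma(1) = phi_1 gamma(0) + c_1
Substituting the second into the first: gamma(0) (1 - phi_1^2) = c_0 + phi_1 c_1, so
  gamma(0) = (c_0 + phi_1 c_1) / (1 - phi_1^2) = (1.918048 + (-0.498)(0.208)) / (1 - (-0.498)^2) = 1.814464 / 0.751996 = 2.412864.
Therefore gamma(0) = 2.4129 (to 4 decimal places).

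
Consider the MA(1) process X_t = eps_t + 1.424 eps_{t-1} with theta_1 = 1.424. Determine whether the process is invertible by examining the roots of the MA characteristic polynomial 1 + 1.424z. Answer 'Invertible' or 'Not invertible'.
\text{Not invertible}

The MA(q) characteristic polynomial is P(z) = 1 + 1.424z.
Invertibility requires all roots to lie outside the unit circle, i.e. |z| > 1 for every root.
This is linear in z: 1 + (1.424) z = 0  =>  z = -1/(1.424) = -0.702247,  |z| = 0.702247.
Moduli of all roots: 0.7022.
All moduli strictly greater than 1? No.
Verdict: Not invertible.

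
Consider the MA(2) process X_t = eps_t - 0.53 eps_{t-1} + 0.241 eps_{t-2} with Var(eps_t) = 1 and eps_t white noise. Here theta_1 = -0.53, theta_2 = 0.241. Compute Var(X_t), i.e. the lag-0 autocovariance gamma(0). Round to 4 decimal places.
\gamma(0) = 1.3390

For an MA(q) process X_t = eps_t + sum_i theta_i eps_{t-i} with
Var(eps_t) = sigma^2, the variance is
  gamma(0) = sigma^2 * (1 + sum_i theta_i^2).
  sum_i theta_i^2 = (-0.53)^2 + (0.241)^2 = 0.2809 + 0.058081 = 0.338981.
  gamma(0) = 1 * (1 + 0.338981) = 1 * 1.338981 = 1.338981, which rounds to 1.3390.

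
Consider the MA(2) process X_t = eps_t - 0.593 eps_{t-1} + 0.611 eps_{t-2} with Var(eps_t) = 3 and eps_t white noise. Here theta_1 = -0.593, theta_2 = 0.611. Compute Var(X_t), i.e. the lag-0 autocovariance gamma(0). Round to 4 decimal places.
\gamma(0) = 5.1749

For an MA(q) process X_t = eps_t + sum_i theta_i eps_{t-i} with
Var(eps_t) = sigma^2, the variance is
  gamma(0) = sigma^2 * (1 + sum_i theta_i^2).
  sum_i theta_i^2 = (-0.593)^2 + (0.611)^2 = 0.351649 + 0.373321 = 0.72497.
  gamma(0) = 3 * (1 + 0.72497) = 3 * 1.72497 = 5.17491, which rounds to 5.1749.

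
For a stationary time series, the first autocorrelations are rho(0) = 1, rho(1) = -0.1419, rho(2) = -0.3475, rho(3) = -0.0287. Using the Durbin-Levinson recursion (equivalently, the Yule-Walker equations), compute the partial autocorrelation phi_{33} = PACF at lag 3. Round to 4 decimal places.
\phi_{33} = -0.1779

The PACF at lag k is phi_{kk}, the last component of the solution
to the Yule-Walker system G_k phi = r_k where
  (G_k)_{ij} = rho(|i - j|), (r_k)_i = rho(i), i,j = 1..k.
Equivalently, Durbin-Levinson gives phi_{kk} iteratively:
  phi_{11} = rho(1)
  phi_{kk} = [rho(k) - sum_{j=1..k-1} phi_{k-1,j} rho(k-j)]
            / [1 - sum_{j=1..k-1} phi_{k-1,j} rho(j)],
  phi_{k,j} = phi_{k-1,j} - phi_{kk} phi_{k-1,k-j},  j = 1..k-1.
Step k = 1:
  phi_11 = rho(1) = -0.1419.
Step k = 2:
  phi_22 = [rho(2) - phi_11 rho(1)] / [1 - phi_11 rho(1)] = [-0.3475 - (-0.1419)(-0.1419)] / [1 - (-0.1419)(-0.1419)]
         = -0.36763561 / 0.97986439 = -0.37519.
  Update: phi_21 = phi_11 - phi_22 phi_11 = -0.1419 - (-0.37519)(-0.1419) = -0.19514.
Step k = 3:
  phi_33 = [rho(3) - phi_21 rho(2) - phi_22 rho(1)] / [1 - phi_21 rho(1) - phi_22 rho(2)]
    numerator   = -0.0287 - (-0.19514)(-0.3475) - (-0.37519)(-0.1419) = -0.14975048
    denominator = 1 - (-0.19514)(-0.1419) - (-0.37519)(-0.3475) = 0.84193108
  phi_33 = -0.14975048 / 0.84193108 = -0.1779.
Therefore phi_{33} = -0.1779.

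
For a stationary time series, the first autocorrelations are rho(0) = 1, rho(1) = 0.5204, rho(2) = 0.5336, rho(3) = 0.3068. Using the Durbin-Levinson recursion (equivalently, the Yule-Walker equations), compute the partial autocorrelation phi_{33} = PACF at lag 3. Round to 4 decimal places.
\phi_{33} = -0.0920

The PACF at lag k is phi_{kk}, the last component of the solution
to the Yule-Walker system G_k phi = r_k where
  (G_k)_{ij} = rho(|i - j|), (r_k)_i = rho(i), i,j = 1..k.
Equivalently, Durbin-Levinson gives phi_{kk} iteratively:
  phi_{11} = rho(1)
  phi_{kk} = [rho(k) - sum_{j=1..k-1} phi_{k-1,j} rho(k-j)]
            / [1 - sum_{j=1..k-1} phi_{k-1,j} rho(j)],
  phi_{k,j} = phi_{k-1,j} - phi_{kk} phi_{k-1,k-j},  j = 1..k-1.
Step k = 1:
  phi_11 = rho(1) = 0.5204.
Step k = 2:
  phi_22 = [rho(2) - phi_11 rho(1)] / [1 - phi_11 rho(1)] = [0.5336 - (0.5204)(0.5204)] / [1 - (0.5204)(0.5204)]
         = 0.26278384 / 0.72918384 = 0.360381.
  Update: phi_21 = phi_11 - phi_22 phi_11 = 0.5204 - (0.360381)(0.5204) = 0.332858.
Step k = 3:
  phi_33 = [rho(3) - phi_21 rho(2) - phi_22 rho(1)] / [1 - phi_21 rho(1) - phi_22 rho(2)]
    numerator   = 0.3068 - (0.332858)(0.5336) - (0.360381)(0.5204) = -0.0583551
    denominator = 1 - (0.332858)(0.5204) - (0.360381)(0.5336) = 0.6344816
  phi_33 = -0.0583551 / 0.6344816 = -0.092.
Therefore phi_{33} = -0.0920.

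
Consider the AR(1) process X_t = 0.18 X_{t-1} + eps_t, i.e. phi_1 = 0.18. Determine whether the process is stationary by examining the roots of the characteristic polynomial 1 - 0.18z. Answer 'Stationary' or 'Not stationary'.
\text{Stationary}

The AR(p) characteristic polynomial is P(z) = 1 - 0.18z.
Stationarity requires all roots to lie outside the unit circle, i.e. |z| > 1 for every root.
This is linear in z: 1 + (-0.18) z = 0  =>  z = -1/(-0.18) = 5.555556,  |z| = 5.555556.
Moduli of all roots: 5.5556.
All moduli strictly greater than 1? Yes.
Verdict: Stationary.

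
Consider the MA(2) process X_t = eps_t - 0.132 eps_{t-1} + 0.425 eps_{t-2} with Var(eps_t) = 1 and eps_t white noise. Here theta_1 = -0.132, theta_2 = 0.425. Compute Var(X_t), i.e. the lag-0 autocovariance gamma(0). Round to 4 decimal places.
\gamma(0) = 1.1980

For an MA(q) process X_t = eps_t + sum_i theta_i eps_{t-i} with
Var(eps_t) = sigma^2, the variance is
  gamma(0) = sigma^2 * (1 + sum_i theta_i^2).
  sum_i theta_i^2 = (-0.132)^2 + (0.425)^2 = 0.017424 + 0.180625 = 0.198049.
  gamma(0) = 1 * (1 + 0.198049) = 1 * 1.198049 = 1.198049, which rounds to 1.1980.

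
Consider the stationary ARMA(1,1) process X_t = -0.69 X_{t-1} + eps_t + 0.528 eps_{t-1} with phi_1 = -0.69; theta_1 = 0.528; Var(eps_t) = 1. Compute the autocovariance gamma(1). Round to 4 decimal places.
\gamma(1) = -0.1966

Multiply the model equation by X_{t-k} and take expectations. With theta_0 = psi_0 = 1 and psi_j the MA(infinity) weights, this gives
  gamma(k) - sum_i phi_i gamma(k-i) = c_k,
  c_k = sigma^2 * sum_{j=k..q} theta_j psi_{j-k}   (c_k = 0 for k > q),
using gamma(-m) = gamma(m).
psi-weights needed (psi_j = theta_j + sum_i phi_i psi_{j-i}):
  psi_1 = theta_1 + phi_1 = 0.528 + (-0.69) = -0.162
Right-hand sides:
  c_0 = sigma^2 (1 + theta_1 psi_1) = 1 * (1 + (0.528)(-0.162)) = 1 * 0.914464 = 0.914464
  c_1 = sigma^2 theta_1 = 1 * (0.528) = 0.528
  c_2 = 0
Equations for k = 0 and k = 1 (AR order 1):
  gamma(0) = phi_1 gamma(1) + c_0
  gamma(1) = phi_1 gamma(0) + c_1
Substituting the second into the first: gamma(0) (1 - phi_1^2) = c_0 + phi_1 c_1, so
  gamma(0) = (c_0 + phi_1 c_1) / (1 - phi_1^2) = (0.914464 + (-0.69)(0.528)) / (1 - (-0.69)^2) = 0.550144 / 0.5239 = 1.050094.
  gamma(1) = phi_1 gamma(0) + c_1 = (-0.69)(1.050094) + (0.528) = -0.196565.
Therefore gamma(1) = -0.1966 (to 4 decimal places).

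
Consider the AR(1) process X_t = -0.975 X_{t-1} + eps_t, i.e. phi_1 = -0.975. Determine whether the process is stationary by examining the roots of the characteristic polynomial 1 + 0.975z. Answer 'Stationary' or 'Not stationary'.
\text{Stationary}

The AR(p) characteristic polynomial is P(z) = 1 + 0.975z.
Stationarity requires all roots to lie outside the unit circle, i.e. |z| > 1 for every root.
This is linear in z: 1 + (0.975) z = 0  =>  z = -1/(0.975) = -1.025641,  |z| = 1.025641.
Moduli of all roots: 1.0256.
All moduli strictly greater than 1? Yes.
Verdict: Stationary.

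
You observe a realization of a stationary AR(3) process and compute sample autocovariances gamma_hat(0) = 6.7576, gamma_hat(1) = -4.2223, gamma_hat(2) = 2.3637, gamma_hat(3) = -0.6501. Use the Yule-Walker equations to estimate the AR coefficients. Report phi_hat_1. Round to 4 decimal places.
\hat\phi_{1} = -0.6560

The Yule-Walker equations for an AR(p) process read, in matrix form,
  Gamma_p phi = r_p,   with   (Gamma_p)_{ij} = gamma(|i - j|),
                       (r_p)_i = gamma(i),   i,j = 1..p.
Substitute the sample gammas (Toeplitz matrix and right-hand side of size 3):
  Gamma_p = [[6.7576, -4.2223, 2.3637], [-4.2223, 6.7576, -4.2223], [2.3637, -4.2223, 6.7576]]
  r_p     = [-4.2223, 2.3637, -0.6501]
Written out (R1..R3):
  (R1) 6.7576 phi_1 - 4.2223 phi_2 + 2.3637 phi_3 = -4.2223
  (R2) -4.2223 phi_1 + 6.7576 phi_2 - 4.2223 phi_3 = 2.3637
  (R3) 2.3637 phi_1 - 4.2223 phi_2 + 6.7576 phi_3 = -0.6501
Gaussian elimination:
  R2 <- R2 - (-4.2223/6.7576) R1 = R2 - (-0.624822) R1:  4.119412 phi_2 - 2.745407 phi_3 = -0.274488
  R3 <- R3 - (2.3637/6.7576) R1 = R3 - (0.349784) R1:  -2.745407 phi_2 + 5.930816 phi_3 = 0.826793
  R3 <- R3 - (-2.745407/4.119412) R2 = R3 - (-0.666456) R2:  4.101122 phi_3 = 0.643859
Back-substitution:
  phi_hat_3 = 0.643859 / 4.101122 = 0.156996
  phi_hat_2 = (-0.274488 - (-2.745407)(0.156996)) / 4.119412 = 0.037998
  phi_hat_1 = (-4.2223 - (-4.2223)(0.037998) - (2.3637)(0.156996)) / 6.7576 = -0.655995
So phi_hat = [-0.6560, 0.0380, 0.1570].
Therefore phi_hat_1 = -0.6560.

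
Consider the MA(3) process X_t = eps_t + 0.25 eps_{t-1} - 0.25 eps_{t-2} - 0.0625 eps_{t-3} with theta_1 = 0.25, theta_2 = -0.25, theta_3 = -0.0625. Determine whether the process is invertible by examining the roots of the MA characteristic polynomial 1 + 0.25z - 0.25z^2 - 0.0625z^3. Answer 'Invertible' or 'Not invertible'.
\text{Invertible}

The MA(q) characteristic polynomial is P(z) = 1 + 0.25z - 0.25z^2 - 0.0625z^3.
Invertibility requires all roots to lie outside the unit circle, i.e. |z| > 1 for every root.
Degree 3: look for a simple real root z0 first, then factor out (1 - z/z0) and solve the remaining quadratic.
Testing z0 = -4: P(-4) = 1 + (0.25)(-4) + (-0.25)(-4)^2 + (-0.0625)(-4)^3
  = 1 + (-1) + (-4) + (4) = 0.  So z_0 = -4 is a root, |z_0| = 4.
Divide out the factor (1 + 0.25 z) = (1 - z/z0) (since 1/z0 = -0.25):
  P(z) = (1 + 0.25 z)(1 + (0) z + (-0.25) z^2)
  [check: z-coef 0 - (-0.25) = 0.25; z^2-coef -0.25 - (-0.25)(0) = -0.25; z^3-coef -(-0.25)(-0.25) = -0.0625.]
Remaining roots from the quadratic factor 1 + (0) z + (-0.25) z^2:
  Set 1 + (0) z + (-0.25) z^2 = 0, i.e. a z^2 + b z + c = 0 with a = -0.25, b = 0, c = 1.
  Discriminant D = b^2 - 4ac = (0)^2 - 4*(-0.25)*1 = 0 - (-1) = 1.
  D >= 0, so the roots are real: z = (-b +/- sqrt(D)) / (2a) = (0 +/- 1) / (-0.5).
    z_1 = (0 + 1) / (-0.5) = -2,   |z_1| = 2.
    z_2 = (0 - 1) / (-0.5) = 2,   |z_2| = 2.
Moduli of all roots: 4.0000, 2.0000, 2.0000.
All moduli strictly greater than 1? Yes.
Verdict: Invertible.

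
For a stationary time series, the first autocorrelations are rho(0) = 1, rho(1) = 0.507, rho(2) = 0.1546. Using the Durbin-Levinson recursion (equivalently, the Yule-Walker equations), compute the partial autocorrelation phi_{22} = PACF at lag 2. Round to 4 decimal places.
\phi_{22} = -0.1379

The PACF at lag k is phi_{kk}, the last component of the solution
to the Yule-Walker system G_k phi = r_k where
  (G_k)_{ij} = rho(|i - j|), (r_k)_i = rho(i), i,j = 1..k.
Equivalently, Durbin-Levinson gives phi_{kk} iteratively:
  phi_{11} = rho(1)
  phi_{kk} = [rho(k) - sum_{j=1..k-1} phi_{k-1,j} rho(k-j)]
            / [1 - sum_{j=1..k-1} phi_{k-1,j} rho(j)],
  phi_{k,j} = phi_{k-1,j} - phi_{kk} phi_{k-1,k-j},  j = 1..k-1.
Step k = 1:
  phi_11 = rho(1) = 0.507.
Step k = 2:
  phi_22 = [rho(2) - phi_11 rho(1)] / [1 - phi_11 rho(1)] = [0.1546 - (0.507)(0.507)] / [1 - (0.507)(0.507)]
         = -0.102449 / 0.742951 = -0.1379.
Therefore phi_{22} = -0.1379.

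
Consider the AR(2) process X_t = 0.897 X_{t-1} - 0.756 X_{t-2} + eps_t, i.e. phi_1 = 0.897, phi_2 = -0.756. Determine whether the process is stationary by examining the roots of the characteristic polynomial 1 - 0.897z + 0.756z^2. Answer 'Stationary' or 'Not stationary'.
\text{Stationary}

The AR(p) characteristic polynomial is P(z) = 1 - 0.897z + 0.756z^2.
Stationarity requires all roots to lie outside the unit circle, i.e. |z| > 1 for every root.
Set 1 + (-0.897) z + (0.756) z^2 = 0, i.e. a z^2 + b z + c = 0 with a = 0.756, b = -0.897, c = 1.
Discriminant D = b^2 - 4ac = (-0.897)^2 - 4*(0.756)*1 = 0.804609 - (3.024) = -2.219391.
D < 0, so the roots are the complex-conjugate pair z = (-b +/- i sqrt(-D)) / (2a) = 0.5933 +/- 0.9853i.
For a conjugate pair |z|^2 = z * conj(z) = (product of roots) = c/a = 1/(0.756) = 1.322751, so |z| = sqrt(1.322751) = 1.1501 for both roots.
Moduli of all roots: 1.1501, 1.1501.
All moduli strictly greater than 1? Yes.
Verdict: Stationary.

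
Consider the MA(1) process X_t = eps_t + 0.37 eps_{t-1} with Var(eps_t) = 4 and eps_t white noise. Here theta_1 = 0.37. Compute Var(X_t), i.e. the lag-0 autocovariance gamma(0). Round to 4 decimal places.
\gamma(0) = 4.5476

For an MA(q) process X_t = eps_t + sum_i theta_i eps_{t-i} with
Var(eps_t) = sigma^2, the variance is
  gamma(0) = sigma^2 * (1 + sum_i theta_i^2).
  sum_i theta_i^2 = (0.37)^2 = 0.1369.
  gamma(0) = 4 * (1 + 0.1369) = 4 * 1.1369 = 4.5476.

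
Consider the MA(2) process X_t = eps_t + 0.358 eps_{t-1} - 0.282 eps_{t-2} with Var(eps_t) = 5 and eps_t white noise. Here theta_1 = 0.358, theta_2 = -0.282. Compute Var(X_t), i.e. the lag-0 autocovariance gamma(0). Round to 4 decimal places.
\gamma(0) = 6.0384

For an MA(q) process X_t = eps_t + sum_i theta_i eps_{t-i} with
Var(eps_t) = sigma^2, the variance is
  gamma(0) = sigma^2 * (1 + sum_i theta_i^2).
  sum_i theta_i^2 = (0.358)^2 + (-0.282)^2 = 0.128164 + 0.079524 = 0.207688.
  gamma(0) = 5 * (1 + 0.207688) = 5 * 1.207688 = 6.03844, which rounds to 6.0384.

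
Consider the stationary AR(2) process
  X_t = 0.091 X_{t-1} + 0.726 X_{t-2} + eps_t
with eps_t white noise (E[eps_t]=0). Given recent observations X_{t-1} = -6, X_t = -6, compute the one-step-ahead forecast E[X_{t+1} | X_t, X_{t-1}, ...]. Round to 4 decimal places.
E[X_{t+1} \mid \mathcal F_t] = -4.9020

For an AR(p) model X_t = c + sum_i phi_i X_{t-i} + eps_t, the
one-step-ahead conditional mean is
  E[X_{t+1} | X_t, ...] = c + sum_i phi_i X_{t+1-i}.
Substitute known values:
  E[X_{t+1} | ...] = (0.091) * (-6) + (0.726) * (-6)
                   = -4.9020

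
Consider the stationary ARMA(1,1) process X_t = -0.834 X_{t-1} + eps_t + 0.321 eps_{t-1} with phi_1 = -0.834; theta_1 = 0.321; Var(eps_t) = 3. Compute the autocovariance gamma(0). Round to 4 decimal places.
\gamma(0) = 5.5933

Multiply the model equation by X_{t-k} and take expectations. With theta_0 = psi_0 = 1 and psi_j the MA(infinity) weights, this gives
  gamma(k) - sum_i phi_i gamma(k-i) = c_k,
  c_k = sigma^2 * sum_{j=k..q} theta_j psi_{j-k}   (c_k = 0 for k > q),
using gamma(-m) = gamma(m).
psi-weights needed (psi_j = theta_j + sum_i phi_i psi_{j-i}):
  psi_1 = theta_1 + phi_1 = 0.321 + (-0.834) = -0.513
Right-hand sides:
  c_0 = sigma^2 (1 + theta_1 psi_1) = 3 * (1 + (0.321)(-0.513)) = 3 * 0.835327 = 2.505981
  c_1 = sigma^2 theta_1 = 3 * (0.321) = 0.963
  c_2 = 0
Equations for k = 0 and k = 1 (AR order 1):
  gamma(0) = phi_1 gamma(1) + c_0
  gamma(1) = phi_1 gamma(0) + c_1
Substituting the second into the first: gamma(0) (1 - phi_1^2) = c_0 + phi_1 c_1, so
  gamma(0) = (c_0 + phi_1 c_1) / (1 - phi_1^2) = (2.505981 + (-0.834)(0.963)) / (1 - (-0.834)^2) = 1.702839 / 0.304444 = 5.593275.
Therefore gamma(0) = 5.5933 (to 4 decimal places).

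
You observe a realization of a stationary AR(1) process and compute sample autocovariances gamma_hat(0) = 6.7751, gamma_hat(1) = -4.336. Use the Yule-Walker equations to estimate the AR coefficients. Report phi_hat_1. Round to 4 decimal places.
\hat\phi_{1} = -0.6400

The Yule-Walker equations for an AR(p) process read, in matrix form,
  Gamma_p phi = r_p,   with   (Gamma_p)_{ij} = gamma(|i - j|),
                       (r_p)_i = gamma(i),   i,j = 1..p.
Substitute the sample gammas (Toeplitz matrix and right-hand side of size 1):
  Gamma_p = [[6.7751]]
  r_p     = [-4.336]
With p = 1 this is the single equation gamma(0) phi_1 = gamma(1):
  phi_hat_1 = gamma(1) / gamma(0) = -4.336 / 6.7751 = -0.6400.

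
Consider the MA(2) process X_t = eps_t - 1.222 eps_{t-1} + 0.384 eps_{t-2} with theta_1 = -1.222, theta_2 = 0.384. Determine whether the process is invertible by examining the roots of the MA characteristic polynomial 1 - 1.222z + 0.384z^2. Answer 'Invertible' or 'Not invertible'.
\text{Invertible}

The MA(q) characteristic polynomial is P(z) = 1 - 1.222z + 0.384z^2.
Invertibility requires all roots to lie outside the unit circle, i.e. |z| > 1 for every root.
Set 1 + (-1.222) z + (0.384) z^2 = 0, i.e. a z^2 + b z + c = 0 with a = 0.384, b = -1.222, c = 1.
Discriminant D = b^2 - 4ac = (-1.222)^2 - 4*(0.384)*1 = 1.493284 - (1.536) = -0.042716.
D < 0, so the roots are the complex-conjugate pair z = (-b +/- i sqrt(-D)) / (2a) = 1.5911 +/- 0.2691i.
For a conjugate pair |z|^2 = z * conj(z) = (product of roots) = c/a = 1/(0.384) = 2.604167, so |z| = sqrt(2.604167) = 1.6137 for both roots.
Moduli of all roots: 1.6137, 1.6137.
All moduli strictly greater than 1? Yes.
Verdict: Invertible.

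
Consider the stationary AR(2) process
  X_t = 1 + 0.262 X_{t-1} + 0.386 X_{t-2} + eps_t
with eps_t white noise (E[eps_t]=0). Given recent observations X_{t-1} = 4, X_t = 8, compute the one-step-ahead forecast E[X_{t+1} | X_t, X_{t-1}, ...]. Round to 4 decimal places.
E[X_{t+1} \mid \mathcal F_t] = 4.6400

For an AR(p) model X_t = c + sum_i phi_i X_{t-i} + eps_t, the
one-step-ahead conditional mean is
  E[X_{t+1} | X_t, ...] = c + sum_i phi_i X_{t+1-i}.
Substitute known values:
  E[X_{t+1} | ...] = 1 + (0.262) * (8) + (0.386) * (4)
                   = 4.6400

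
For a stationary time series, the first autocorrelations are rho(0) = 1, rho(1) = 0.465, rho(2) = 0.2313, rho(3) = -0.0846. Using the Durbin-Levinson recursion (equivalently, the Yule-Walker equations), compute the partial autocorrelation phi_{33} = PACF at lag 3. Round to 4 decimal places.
\phi_{33} = -0.2540

The PACF at lag k is phi_{kk}, the last component of the solution
to the Yule-Walker system G_k phi = r_k where
  (G_k)_{ij} = rho(|i - j|), (r_k)_i = rho(i), i,j = 1..k.
Equivalently, Durbin-Levinson gives phi_{kk} iteratively:
  phi_{11} = rho(1)
  phi_{kk} = [rho(k) - sum_{j=1..k-1} phi_{k-1,j} rho(k-j)]
            / [1 - sum_{j=1..k-1} phi_{k-1,j} rho(j)],
  phi_{k,j} = phi_{k-1,j} - phi_{kk} phi_{k-1,k-j},  j = 1..k-1.
Step k = 1:
  phi_11 = rho(1) = 0.465.
Step k = 2:
  phi_22 = [rho(2) - phi_11 rho(1)] / [1 - phi_11 rho(1)] = [0.2313 - (0.465)(0.465)] / [1 - (0.465)(0.465)]
         = 0.015075 / 0.783775 = 0.019234.
  Update: phi_21 = phi_11 - phi_22 phi_11 = 0.465 - (0.019234)(0.465) = 0.456056.
Step k = 3:
  phi_33 = [rho(3) - phi_21 rho(2) - phi_22 rho(1)] / [1 - phi_21 rho(1) - phi_22 rho(2)]
    numerator   = -0.0846 - (0.456056)(0.2313) - (0.019234)(0.465) = -0.19902955
    denominator = 1 - (0.456056)(0.465) - (0.019234)(0.2313) = 0.78348505
  phi_33 = -0.19902955 / 0.78348505 = -0.254.
Therefore phi_{33} = -0.2540.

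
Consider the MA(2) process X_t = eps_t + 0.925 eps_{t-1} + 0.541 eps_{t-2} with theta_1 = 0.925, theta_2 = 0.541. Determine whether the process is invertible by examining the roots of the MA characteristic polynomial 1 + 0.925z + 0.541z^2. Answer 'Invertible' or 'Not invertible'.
\text{Invertible}

The MA(q) characteristic polynomial is P(z) = 1 + 0.925z + 0.541z^2.
Invertibility requires all roots to lie outside the unit circle, i.e. |z| > 1 for every root.
Set 1 + (0.925) z + (0.541) z^2 = 0, i.e. a z^2 + b z + c = 0 with a = 0.541, b = 0.925, c = 1.
Discriminant D = b^2 - 4ac = (0.925)^2 - 4*(0.541)*1 = 0.855625 - (2.164) = -1.308375.
D < 0, so the roots are the complex-conjugate pair z = (-b +/- i sqrt(-D)) / (2a) = -0.8549 +/- 1.0572i.
For a conjugate pair |z|^2 = z * conj(z) = (product of roots) = c/a = 1/(0.541) = 1.848429, so |z| = sqrt(1.848429) = 1.3596 for both roots.
Moduli of all roots: 1.3596, 1.3596.
All moduli strictly greater than 1? Yes.
Verdict: Invertible.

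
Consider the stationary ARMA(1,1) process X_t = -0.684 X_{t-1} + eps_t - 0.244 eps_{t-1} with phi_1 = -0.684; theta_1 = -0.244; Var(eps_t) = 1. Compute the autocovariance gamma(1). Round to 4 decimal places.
\gamma(1) = -2.0349

Multiply the model equation by X_{t-k} and take expectations. With theta_0 = psi_0 = 1 and psi_j the MA(infinity) weights, this gives
  gamma(k) - sum_i phi_i gamma(k-i) = c_k,
  c_k = sigma^2 * sum_{j=k..q} theta_j psi_{j-k}   (c_k = 0 for k > q),
using gamma(-m) = gamma(m).
psi-weights needed (psi_j = theta_j + sum_i phi_i psi_{j-i}):
  psi_1 = theta_1 + phi_1 = -0.244 + (-0.684) = -0.928
Right-hand sides:
  c_0 = sigma^2 (1 + theta_1 psi_1) = 1 * (1 + (-0.244)(-0.928)) = 1 * 1.226432 = 1.226432
  c_1 = sigma^2 theta_1 = 1 * (-0.244) = -0.244
  c_2 = 0
Equations for k = 0 and k = 1 (AR order 1):
  gamma(0) = phi_1 gamma(1) + c_0
  gamma(1) = phi_1 gamma(0) + c_1
Substituting the second into the first: gamma(0) (1 - phi_1^2) = c_0 + phi_1 c_1, so
  gamma(0) = (c_0 + phi_1 c_1) / (1 - phi_1^2) = (1.226432 + (-0.684)(-0.244)) / (1 - (-0.684)^2) = 1.393328 / 0.532144 = 2.618329.
  gamma(1) = phi_1 gamma(0) + c_1 = (-0.684)(2.618329) + (-0.244) = -2.034937.
Therefore gamma(1) = -2.0349 (to 4 decimal places).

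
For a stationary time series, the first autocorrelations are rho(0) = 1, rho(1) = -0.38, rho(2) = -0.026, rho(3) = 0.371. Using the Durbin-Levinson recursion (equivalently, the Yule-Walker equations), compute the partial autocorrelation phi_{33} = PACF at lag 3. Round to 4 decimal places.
\phi_{33} = 0.3450

The PACF at lag k is phi_{kk}, the last component of the solution
to the Yule-Walker system G_k phi = r_k where
  (G_k)_{ij} = rho(|i - j|), (r_k)_i = rho(i), i,j = 1..k.
Equivalently, Durbin-Levinson gives phi_{kk} iteratively:
  phi_{11} = rho(1)
  phi_{kk} = [rho(k) - sum_{j=1..k-1} phi_{k-1,j} rho(k-j)]
            / [1 - sum_{j=1..k-1} phi_{k-1,j} rho(j)],
  phi_{k,j} = phi_{k-1,j} - phi_{kk} phi_{k-1,k-j},  j = 1..k-1.
Step k = 1:
  phi_11 = rho(1) = -0.38.
Step k = 2:
  phi_22 = [rho(2) - phi_11 rho(1)] / [1 - phi_11 rho(1)] = [-0.026 - (-0.38)(-0.38)] / [1 - (-0.38)(-0.38)]
         = -0.1704 / 0.8556 = -0.199158.
  Update: phi_21 = phi_11 - phi_22 phi_11 = -0.38 - (-0.199158)(-0.38) = -0.45568.
Step k = 3:
  phi_33 = [rho(3) - phi_21 rho(2) - phi_22 rho(1)] / [1 - phi_21 rho(1) - phi_22 rho(2)]
    numerator   = 0.371 - (-0.45568)(-0.026) - (-0.199158)(-0.38) = 0.28347209
    denominator = 1 - (-0.45568)(-0.38) - (-0.199158)(-0.026) = 0.82166339
  phi_33 = 0.28347209 / 0.82166339 = 0.345.
Therefore phi_{33} = 0.3450.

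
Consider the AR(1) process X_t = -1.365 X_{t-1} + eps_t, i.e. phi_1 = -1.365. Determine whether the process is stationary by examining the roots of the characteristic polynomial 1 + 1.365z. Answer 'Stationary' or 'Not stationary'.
\text{Not stationary}

The AR(p) characteristic polynomial is P(z) = 1 + 1.365z.
Stationarity requires all roots to lie outside the unit circle, i.e. |z| > 1 for every root.
This is linear in z: 1 + (1.365) z = 0  =>  z = -1/(1.365) = -0.732601,  |z| = 0.732601.
Moduli of all roots: 0.7326.
All moduli strictly greater than 1? No.
Verdict: Not stationary.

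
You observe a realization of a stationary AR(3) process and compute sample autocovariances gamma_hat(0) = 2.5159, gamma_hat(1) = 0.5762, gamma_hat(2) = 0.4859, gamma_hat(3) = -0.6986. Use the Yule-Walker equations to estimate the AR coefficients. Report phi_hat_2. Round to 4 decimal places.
\hat\phi_{2} = 0.2220

The Yule-Walker equations for an AR(p) process read, in matrix form,
  Gamma_p phi = r_p,   with   (Gamma_p)_{ij} = gamma(|i - j|),
                       (r_p)_i = gamma(i),   i,j = 1..p.
Substitute the sample gammas (Toeplitz matrix and right-hand side of size 3):
  Gamma_p = [[2.5159, 0.5762, 0.4859], [0.5762, 2.5159, 0.5762], [0.4859, 0.5762, 2.5159]]
  r_p     = [0.5762, 0.4859, -0.6986]
Written out (R1..R3):
  (R1) 2.5159 phi_1 + 0.5762 phi_2 + 0.4859 phi_3 = 0.5762
  (R2) 0.5762 phi_1 + 2.5159 phi_2 + 0.5762 phi_3 = 0.4859
  (R3) 0.4859 phi_1 + 0.5762 phi_2 + 2.5159 phi_3 = -0.6986
Gaussian elimination:
  R2 <- R2 - (0.5762/2.5159) R1 = R2 - (0.229023) R1:  2.383937 phi_2 + 0.464918 phi_3 = 0.353937
  R3 <- R3 - (0.4859/2.5159) R1 = R3 - (0.193132) R1:  0.464918 phi_2 + 2.422057 phi_3 = -0.809882
  R3 <- R3 - (0.464918/2.383937) R2 = R3 - (0.195021) R2:  2.331389 phi_3 = -0.878908
Back-substitution:
  phi_hat_3 = -0.878908 / 2.331389 = -0.376989
  phi_hat_2 = (0.353937 - (0.464918)(-0.376989)) / 2.383937 = 0.221988
  phi_hat_1 = (0.5762 - (0.5762)(0.221988) - (0.4859)(-0.376989)) / 2.5159 = 0.250991
So phi_hat = [0.2510, 0.2220, -0.3770].
Therefore phi_hat_2 = 0.2220.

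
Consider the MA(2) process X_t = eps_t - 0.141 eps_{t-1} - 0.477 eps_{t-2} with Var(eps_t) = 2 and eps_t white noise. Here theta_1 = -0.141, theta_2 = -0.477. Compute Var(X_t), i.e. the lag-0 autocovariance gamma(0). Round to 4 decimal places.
\gamma(0) = 2.4948

For an MA(q) process X_t = eps_t + sum_i theta_i eps_{t-i} with
Var(eps_t) = sigma^2, the variance is
  gamma(0) = sigma^2 * (1 + sum_i theta_i^2).
  sum_i theta_i^2 = (-0.141)^2 + (-0.477)^2 = 0.019881 + 0.227529 = 0.24741.
  gamma(0) = 2 * (1 + 0.24741) = 2 * 1.24741 = 2.49482, which rounds to 2.4948.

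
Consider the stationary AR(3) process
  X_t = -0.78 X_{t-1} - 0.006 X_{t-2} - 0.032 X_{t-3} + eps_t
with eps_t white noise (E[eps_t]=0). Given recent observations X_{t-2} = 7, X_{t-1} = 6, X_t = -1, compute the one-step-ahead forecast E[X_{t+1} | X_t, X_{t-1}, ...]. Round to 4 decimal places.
E[X_{t+1} \mid \mathcal F_t] = 0.5200

For an AR(p) model X_t = c + sum_i phi_i X_{t-i} + eps_t, the
one-step-ahead conditional mean is
  E[X_{t+1} | X_t, ...] = c + sum_i phi_i X_{t+1-i}.
Substitute known values:
  E[X_{t+1} | ...] = (-0.78) * (-1) + (-0.006) * (6) + (-0.032) * (7)
                   = 0.5200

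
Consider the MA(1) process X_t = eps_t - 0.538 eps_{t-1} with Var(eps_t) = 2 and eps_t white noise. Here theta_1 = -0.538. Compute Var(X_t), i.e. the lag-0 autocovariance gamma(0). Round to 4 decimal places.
\gamma(0) = 2.5789

For an MA(q) process X_t = eps_t + sum_i theta_i eps_{t-i} with
Var(eps_t) = sigma^2, the variance is
  gamma(0) = sigma^2 * (1 + sum_i theta_i^2).
  sum_i theta_i^2 = (-0.538)^2 = 0.289444.
  gamma(0) = 2 * (1 + 0.289444) = 2 * 1.289444 = 2.578888, which rounds to 2.5789.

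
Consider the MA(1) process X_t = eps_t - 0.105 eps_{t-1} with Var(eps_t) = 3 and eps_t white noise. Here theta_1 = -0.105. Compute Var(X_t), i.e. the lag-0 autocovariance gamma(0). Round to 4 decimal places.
\gamma(0) = 3.0331

For an MA(q) process X_t = eps_t + sum_i theta_i eps_{t-i} with
Var(eps_t) = sigma^2, the variance is
  gamma(0) = sigma^2 * (1 + sum_i theta_i^2).
  sum_i theta_i^2 = (-0.105)^2 = 0.011025.
  gamma(0) = 3 * (1 + 0.011025) = 3 * 1.011025 = 3.033075, which rounds to 3.0331.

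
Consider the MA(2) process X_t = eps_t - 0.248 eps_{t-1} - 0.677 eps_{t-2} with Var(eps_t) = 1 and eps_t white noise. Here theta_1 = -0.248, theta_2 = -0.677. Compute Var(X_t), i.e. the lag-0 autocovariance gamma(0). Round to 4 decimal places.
\gamma(0) = 1.5198

For an MA(q) process X_t = eps_t + sum_i theta_i eps_{t-i} with
Var(eps_t) = sigma^2, the variance is
  gamma(0) = sigma^2 * (1 + sum_i theta_i^2).
  sum_i theta_i^2 = (-0.248)^2 + (-0.677)^2 = 0.061504 + 0.458329 = 0.519833.
  gamma(0) = 1 * (1 + 0.519833) = 1 * 1.519833 = 1.519833, which rounds to 1.5198.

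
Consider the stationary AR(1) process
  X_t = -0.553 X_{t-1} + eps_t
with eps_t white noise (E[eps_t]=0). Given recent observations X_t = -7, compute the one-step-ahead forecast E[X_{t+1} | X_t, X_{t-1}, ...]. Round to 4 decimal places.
E[X_{t+1} \mid \mathcal F_t] = 3.8710

For an AR(p) model X_t = c + sum_i phi_i X_{t-i} + eps_t, the
one-step-ahead conditional mean is
  E[X_{t+1} | X_t, ...] = c + sum_i phi_i X_{t+1-i}.
Substitute known values:
  E[X_{t+1} | ...] = (-0.553) * (-7)
                   = 3.8710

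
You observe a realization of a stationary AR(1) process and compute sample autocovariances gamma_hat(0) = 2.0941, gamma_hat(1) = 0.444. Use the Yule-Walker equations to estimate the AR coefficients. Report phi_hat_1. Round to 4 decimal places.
\hat\phi_{1} = 0.2120

The Yule-Walker equations for an AR(p) process read, in matrix form,
  Gamma_p phi = r_p,   with   (Gamma_p)_{ij} = gamma(|i - j|),
                       (r_p)_i = gamma(i),   i,j = 1..p.
Substitute the sample gammas (Toeplitz matrix and right-hand side of size 1):
  Gamma_p = [[2.0941]]
  r_p     = [0.444]
With p = 1 this is the single equation gamma(0) phi_1 = gamma(1):
  phi_hat_1 = gamma(1) / gamma(0) = 0.444 / 2.0941 = 0.2120.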